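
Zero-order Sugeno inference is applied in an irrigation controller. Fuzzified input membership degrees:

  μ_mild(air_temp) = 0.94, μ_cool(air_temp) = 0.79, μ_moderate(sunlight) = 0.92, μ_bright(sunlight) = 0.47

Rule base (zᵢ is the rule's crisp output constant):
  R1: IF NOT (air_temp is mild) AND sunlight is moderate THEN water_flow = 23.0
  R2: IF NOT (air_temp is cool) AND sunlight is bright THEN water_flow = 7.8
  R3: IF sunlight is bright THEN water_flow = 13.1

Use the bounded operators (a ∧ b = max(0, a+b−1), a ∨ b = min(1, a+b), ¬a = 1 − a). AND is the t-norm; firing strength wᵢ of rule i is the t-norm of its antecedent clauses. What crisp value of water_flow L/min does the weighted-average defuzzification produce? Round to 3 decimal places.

R1 (z=23.0): ¬mild=1−0.94=0.06, moderate=0.92; AND[max(0, a+b−1)] → w = 0.00
R2 (z=7.8): ¬cool=1−0.79=0.21, bright=0.47; AND[max(0, a+b−1)] → w = 0.00
R3 (z=13.1): bright=0.47 → w = 0.47
Weighted average = (0.00·23.0 + 0.00·7.8 + 0.47·13.1) / (0.00 + 0.00 + 0.47)
  = 6.1570 / 0.4700 = 13.100

13.100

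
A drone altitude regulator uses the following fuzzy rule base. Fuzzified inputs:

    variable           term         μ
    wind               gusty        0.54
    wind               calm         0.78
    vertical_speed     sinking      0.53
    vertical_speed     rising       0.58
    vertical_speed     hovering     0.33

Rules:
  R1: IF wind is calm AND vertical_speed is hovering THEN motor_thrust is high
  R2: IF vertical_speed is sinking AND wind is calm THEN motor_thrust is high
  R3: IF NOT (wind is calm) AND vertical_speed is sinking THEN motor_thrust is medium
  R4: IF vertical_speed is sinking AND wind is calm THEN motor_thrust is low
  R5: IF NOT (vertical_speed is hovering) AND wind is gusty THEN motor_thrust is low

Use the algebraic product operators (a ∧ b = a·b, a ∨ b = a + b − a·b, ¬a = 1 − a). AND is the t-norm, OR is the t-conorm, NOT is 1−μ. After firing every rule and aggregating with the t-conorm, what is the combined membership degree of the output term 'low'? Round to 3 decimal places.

0.626

R1: calm=0.78, hovering=0.33; AND[a·b] → w = 0.2574
R2: sinking=0.53, calm=0.78; AND[a·b] → w = 0.4134
R3: ¬calm=1−0.78=0.22, sinking=0.53; AND[a·b] → w = 0.1166
R4: sinking=0.53, calm=0.78; AND[a·b] → w = 0.4134
R5: ¬hovering=1−0.33=0.67, gusty=0.54; AND[a·b] → w = 0.3618
Rules with consequent 'low': {R4, R5} → strengths 0.4134, 0.3618
Aggregate via t-conorm [a + b − a·b]: 0.6256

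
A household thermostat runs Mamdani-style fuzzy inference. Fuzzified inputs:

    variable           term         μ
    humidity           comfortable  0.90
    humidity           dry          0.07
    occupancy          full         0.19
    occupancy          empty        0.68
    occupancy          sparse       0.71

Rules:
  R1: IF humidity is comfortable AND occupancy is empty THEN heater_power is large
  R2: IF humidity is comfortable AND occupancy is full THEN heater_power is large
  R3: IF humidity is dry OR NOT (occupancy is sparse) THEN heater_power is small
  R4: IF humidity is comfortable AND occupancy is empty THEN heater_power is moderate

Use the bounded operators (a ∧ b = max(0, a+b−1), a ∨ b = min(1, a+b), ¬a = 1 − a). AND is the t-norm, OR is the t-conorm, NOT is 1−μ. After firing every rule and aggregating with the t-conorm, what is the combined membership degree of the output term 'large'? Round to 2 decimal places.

R1: comfortable=0.90, empty=0.68; AND[max(0, a+b−1)] → w = 0.58
R2: comfortable=0.90, full=0.19; AND[max(0, a+b−1)] → w = 0.09
R3: dry=0.07, ¬sparse=1−0.71=0.29; OR[min(1, a+b)] → w = 0.36
R4: comfortable=0.90, empty=0.68; AND[max(0, a+b−1)] → w = 0.58
Rules with consequent 'large': {R1, R2} → strengths 0.58, 0.09
Aggregate via t-conorm [min(1, a+b)]: 0.67

0.67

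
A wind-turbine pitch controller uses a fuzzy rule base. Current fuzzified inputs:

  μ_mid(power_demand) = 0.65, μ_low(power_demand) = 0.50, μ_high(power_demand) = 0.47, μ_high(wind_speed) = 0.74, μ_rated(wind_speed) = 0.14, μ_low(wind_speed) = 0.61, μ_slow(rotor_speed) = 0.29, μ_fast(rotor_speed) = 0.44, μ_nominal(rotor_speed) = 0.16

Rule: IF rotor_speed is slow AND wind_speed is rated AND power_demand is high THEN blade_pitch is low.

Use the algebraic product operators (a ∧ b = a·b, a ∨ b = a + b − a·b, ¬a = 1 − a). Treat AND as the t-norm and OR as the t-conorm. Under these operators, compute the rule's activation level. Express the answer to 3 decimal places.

0.019

firing strength: slow=0.29, rated=0.14, high=0.47; AND[a·b] → w = 0.0191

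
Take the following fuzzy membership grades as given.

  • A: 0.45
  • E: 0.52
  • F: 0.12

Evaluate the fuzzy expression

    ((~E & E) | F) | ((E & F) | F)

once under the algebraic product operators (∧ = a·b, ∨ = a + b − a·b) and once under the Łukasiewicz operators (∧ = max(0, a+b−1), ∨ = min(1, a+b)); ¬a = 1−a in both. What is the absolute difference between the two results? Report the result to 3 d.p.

0.215

Under algebraic product:
  ~E = 1 − 0.5200 = 0.4800
  ~E & E = a·b on (0.4800, 0.5200) = 0.2496
  (~E & E) | F = a + b − a·b on (0.2496, 0.1200) = 0.3396
  E & F = a·b on (0.5200, 0.1200) = 0.0624
  (E & F) | F = a + b − a·b on (0.0624, 0.1200) = 0.1749
  ((~E & E) | F) | ((E & F) | F) = a + b − a·b on (0.3396, 0.1749) = 0.4552
  → value = 0.4552
Under Łukasiewicz:
  ~E = 1 − 0.52 = 0.48
  ~E & E = max(0, a+b−1) on (0.48, 0.52) = 0.00
  (~E & E) | F = min(1, a+b) on (0.00, 0.12) = 0.12
  E & F = max(0, a+b−1) on (0.52, 0.12) = 0.00
  (E & F) | F = min(1, a+b) on (0.00, 0.12) = 0.12
  ((~E & E) | F) | ((E & F) | F) = min(1, a+b) on (0.12, 0.12) = 0.24
  → value = 0.2400
|0.4552 − 0.2400| = 0.215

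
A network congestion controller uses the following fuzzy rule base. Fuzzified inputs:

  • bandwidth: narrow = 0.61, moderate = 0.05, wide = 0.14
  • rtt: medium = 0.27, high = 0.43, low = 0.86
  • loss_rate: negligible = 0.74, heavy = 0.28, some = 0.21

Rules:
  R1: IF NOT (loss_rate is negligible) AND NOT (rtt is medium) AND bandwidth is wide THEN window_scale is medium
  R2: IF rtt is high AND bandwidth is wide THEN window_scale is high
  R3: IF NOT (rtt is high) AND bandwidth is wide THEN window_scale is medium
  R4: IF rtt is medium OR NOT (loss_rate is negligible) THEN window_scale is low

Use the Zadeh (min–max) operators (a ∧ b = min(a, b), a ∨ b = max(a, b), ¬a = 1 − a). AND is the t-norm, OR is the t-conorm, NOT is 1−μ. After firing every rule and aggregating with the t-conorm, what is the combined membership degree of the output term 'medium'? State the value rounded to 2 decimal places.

R1: ¬negligible=1−0.74=0.26, ¬medium=1−0.27=0.73, wide=0.14; AND[min(a, b)] → w = 0.14
R2: high=0.43, wide=0.14; AND[min(a, b)] → w = 0.14
R3: ¬high=1−0.43=0.57, wide=0.14; AND[min(a, b)] → w = 0.14
R4: medium=0.27, ¬negligible=1−0.74=0.26; OR[max(a, b)] → w = 0.27
Rules with consequent 'medium': {R1, R3} → strengths 0.14, 0.14
Aggregate via t-conorm [max(a, b)]: 0.14

0.14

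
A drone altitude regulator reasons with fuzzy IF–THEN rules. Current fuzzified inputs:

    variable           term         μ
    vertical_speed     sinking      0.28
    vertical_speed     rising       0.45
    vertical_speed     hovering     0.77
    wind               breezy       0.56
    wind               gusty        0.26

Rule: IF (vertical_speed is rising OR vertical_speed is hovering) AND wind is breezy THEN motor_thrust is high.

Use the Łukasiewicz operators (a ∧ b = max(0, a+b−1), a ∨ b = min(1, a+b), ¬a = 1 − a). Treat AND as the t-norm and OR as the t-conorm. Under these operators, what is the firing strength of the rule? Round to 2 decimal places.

firing strength: (rising=0.45 OR hovering=0.77) = 1.00; AND[max(0, a+b−1)] with breezy=0.56 → w = 0.56

0.56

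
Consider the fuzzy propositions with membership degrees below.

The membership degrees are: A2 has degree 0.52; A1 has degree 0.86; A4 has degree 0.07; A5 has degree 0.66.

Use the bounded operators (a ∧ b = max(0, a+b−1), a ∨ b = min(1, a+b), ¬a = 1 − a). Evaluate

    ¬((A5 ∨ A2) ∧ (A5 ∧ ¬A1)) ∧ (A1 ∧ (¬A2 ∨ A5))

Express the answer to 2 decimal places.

A5 ∨ A2 = min(1, a+b) on (0.66, 0.52) = 1.00
¬A1 = 1 − 0.86 = 0.14
A5 ∧ ¬A1 = max(0, a+b−1) on (0.66, 0.14) = 0.00
(A5 ∨ A2) ∧ (A5 ∧ ¬A1) = max(0, a+b−1) on (1.00, 0.00) = 0.00
¬((A5 ∨ A2) ∧ (A5 ∧ ¬A1)) = 1 − 0.00 = 1.00
¬A2 = 1 − 0.52 = 0.48
¬A2 ∨ A5 = min(1, a+b) on (0.48, 0.66) = 1.00
A1 ∧ (¬A2 ∨ A5) = max(0, a+b−1) on (0.86, 1.00) = 0.86
¬((A5 ∨ A2) ∧ (A5 ∧ ¬A1)) ∧ (A1 ∧ (¬A2 ∨ A5)) = max(0, a+b−1) on (1.00, 0.86) = 0.86

0.86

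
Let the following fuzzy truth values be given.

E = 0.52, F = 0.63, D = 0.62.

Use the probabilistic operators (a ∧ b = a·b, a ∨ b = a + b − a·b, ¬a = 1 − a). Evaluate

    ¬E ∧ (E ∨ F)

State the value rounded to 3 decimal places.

¬E = 1 − 0.5200 = 0.4800
E ∨ F = a + b − a·b on (0.5200, 0.6300) = 0.8224
¬E ∧ (E ∨ F) = a·b on (0.4800, 0.8224) = 0.3948

0.395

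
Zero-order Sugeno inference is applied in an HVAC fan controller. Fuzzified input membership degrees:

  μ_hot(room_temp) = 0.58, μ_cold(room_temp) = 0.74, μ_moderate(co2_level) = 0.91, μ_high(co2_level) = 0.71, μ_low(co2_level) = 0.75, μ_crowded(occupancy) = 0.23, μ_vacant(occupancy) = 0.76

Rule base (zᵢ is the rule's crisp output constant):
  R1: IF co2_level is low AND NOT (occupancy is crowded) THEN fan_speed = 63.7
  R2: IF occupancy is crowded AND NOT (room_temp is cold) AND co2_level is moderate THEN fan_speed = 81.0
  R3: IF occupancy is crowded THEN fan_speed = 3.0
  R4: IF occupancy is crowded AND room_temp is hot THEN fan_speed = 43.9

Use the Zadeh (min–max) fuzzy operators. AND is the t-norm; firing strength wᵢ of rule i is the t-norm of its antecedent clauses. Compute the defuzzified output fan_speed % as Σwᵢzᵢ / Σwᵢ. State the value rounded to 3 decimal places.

53.606

R1 (z=63.7): low=0.75, ¬crowded=1−0.23=0.77; AND[min(a, b)] → w = 0.75
R2 (z=81.0): crowded=0.23, ¬cold=1−0.74=0.26, moderate=0.91; AND[min(a, b)] → w = 0.23
R3 (z=3.0): crowded=0.23 → w = 0.23
R4 (z=43.9): crowded=0.23, hot=0.58; AND[min(a, b)] → w = 0.23
Weighted average = (0.75·63.7 + 0.23·81.0 + 0.23·3.0 + 0.23·43.9) / (0.75 + 0.23 + 0.23 + 0.23)
  = 77.1920 / 1.4400 = 53.606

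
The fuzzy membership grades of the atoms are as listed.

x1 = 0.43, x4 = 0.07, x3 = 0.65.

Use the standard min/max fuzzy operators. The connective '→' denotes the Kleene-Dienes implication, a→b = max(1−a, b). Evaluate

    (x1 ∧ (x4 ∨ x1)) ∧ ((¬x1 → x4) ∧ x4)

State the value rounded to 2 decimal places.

x4 ∨ x1 = max(a, b) on (0.07, 0.43) = 0.43
x1 ∧ (x4 ∨ x1) = min(a, b) on (0.43, 0.43) = 0.43
¬x1 = 1 − 0.43 = 0.57
¬x1 → x4  [Kleene-Dienes: max(1−a, b)] with a=0.57, b=0.07 → 0.43
(¬x1 → x4) ∧ x4 = min(a, b) on (0.43, 0.07) = 0.07
(x1 ∧ (x4 ∨ x1)) ∧ ((¬x1 → x4) ∧ x4) = min(a, b) on (0.43, 0.07) = 0.07

0.07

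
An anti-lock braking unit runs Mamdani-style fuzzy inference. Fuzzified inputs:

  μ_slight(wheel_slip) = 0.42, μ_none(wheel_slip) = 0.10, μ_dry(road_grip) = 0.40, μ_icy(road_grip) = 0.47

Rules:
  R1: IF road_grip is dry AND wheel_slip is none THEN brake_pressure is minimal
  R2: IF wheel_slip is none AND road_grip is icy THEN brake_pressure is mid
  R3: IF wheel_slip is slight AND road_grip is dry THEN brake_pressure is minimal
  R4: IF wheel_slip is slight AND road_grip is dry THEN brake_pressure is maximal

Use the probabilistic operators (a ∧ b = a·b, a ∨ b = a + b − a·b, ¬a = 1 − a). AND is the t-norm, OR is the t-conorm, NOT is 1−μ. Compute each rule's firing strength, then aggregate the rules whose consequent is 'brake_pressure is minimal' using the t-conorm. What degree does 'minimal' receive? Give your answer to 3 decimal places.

0.201

R1: dry=0.40, none=0.10; AND[a·b] → w = 0.0400
R2: none=0.10, icy=0.47; AND[a·b] → w = 0.0470
R3: slight=0.42, dry=0.40; AND[a·b] → w = 0.1680
R4: slight=0.42, dry=0.40; AND[a·b] → w = 0.1680
Rules with consequent 'minimal': {R1, R3} → strengths 0.0400, 0.1680
Aggregate via t-conorm [a + b − a·b]: 0.2013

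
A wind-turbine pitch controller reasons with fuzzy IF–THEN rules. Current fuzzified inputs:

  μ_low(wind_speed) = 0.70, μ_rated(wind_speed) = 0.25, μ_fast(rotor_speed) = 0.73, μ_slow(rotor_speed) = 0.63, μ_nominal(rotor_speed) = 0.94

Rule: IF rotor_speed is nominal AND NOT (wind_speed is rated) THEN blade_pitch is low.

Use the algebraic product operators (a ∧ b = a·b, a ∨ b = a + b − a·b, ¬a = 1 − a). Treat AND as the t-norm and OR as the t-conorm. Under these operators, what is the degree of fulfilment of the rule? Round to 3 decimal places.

0.705

firing strength: nominal=0.94, ¬rated=1−0.25=0.75; AND[a·b] → w = 0.7050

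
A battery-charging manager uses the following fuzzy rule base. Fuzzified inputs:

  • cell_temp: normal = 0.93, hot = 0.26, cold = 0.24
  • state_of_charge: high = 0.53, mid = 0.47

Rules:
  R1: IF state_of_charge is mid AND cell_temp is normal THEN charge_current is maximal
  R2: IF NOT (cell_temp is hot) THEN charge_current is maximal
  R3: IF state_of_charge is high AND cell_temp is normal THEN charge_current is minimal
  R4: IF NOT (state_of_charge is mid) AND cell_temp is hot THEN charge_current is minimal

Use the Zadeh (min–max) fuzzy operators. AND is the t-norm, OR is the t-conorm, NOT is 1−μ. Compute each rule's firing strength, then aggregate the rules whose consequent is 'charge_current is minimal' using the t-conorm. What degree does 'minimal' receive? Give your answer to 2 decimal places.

0.53

R1: mid=0.47, normal=0.93; AND[min(a, b)] → w = 0.47
R2: ¬hot=1−0.26=0.74 → w = 0.74
R3: high=0.53, normal=0.93; AND[min(a, b)] → w = 0.53
R4: ¬mid=1−0.47=0.53, hot=0.26; AND[min(a, b)] → w = 0.26
Rules with consequent 'minimal': {R3, R4} → strengths 0.53, 0.26
Aggregate via t-conorm [max(a, b)]: 0.53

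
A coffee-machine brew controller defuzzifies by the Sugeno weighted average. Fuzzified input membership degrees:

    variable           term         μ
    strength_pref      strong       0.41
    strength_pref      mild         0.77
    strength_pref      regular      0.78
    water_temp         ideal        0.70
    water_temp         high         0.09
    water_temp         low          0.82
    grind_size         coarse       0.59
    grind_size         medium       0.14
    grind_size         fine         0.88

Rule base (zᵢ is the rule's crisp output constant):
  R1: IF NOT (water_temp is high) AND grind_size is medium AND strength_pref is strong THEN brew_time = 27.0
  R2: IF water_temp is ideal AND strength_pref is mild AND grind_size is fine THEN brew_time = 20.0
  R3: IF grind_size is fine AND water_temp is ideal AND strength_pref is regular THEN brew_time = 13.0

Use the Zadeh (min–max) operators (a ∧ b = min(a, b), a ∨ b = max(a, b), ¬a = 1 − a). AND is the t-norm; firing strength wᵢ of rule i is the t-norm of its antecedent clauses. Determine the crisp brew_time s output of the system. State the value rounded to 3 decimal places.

17.455

R1 (z=27.0): ¬high=1−0.09=0.91, medium=0.14, strong=0.41; AND[min(a, b)] → w = 0.14
R2 (z=20.0): ideal=0.70, mild=0.77, fine=0.88; AND[min(a, b)] → w = 0.70
R3 (z=13.0): fine=0.88, ideal=0.70, regular=0.78; AND[min(a, b)] → w = 0.70
Weighted average = (0.14·27.0 + 0.70·20.0 + 0.70·13.0) / (0.14 + 0.70 + 0.70)
  = 26.8800 / 1.5400 = 17.455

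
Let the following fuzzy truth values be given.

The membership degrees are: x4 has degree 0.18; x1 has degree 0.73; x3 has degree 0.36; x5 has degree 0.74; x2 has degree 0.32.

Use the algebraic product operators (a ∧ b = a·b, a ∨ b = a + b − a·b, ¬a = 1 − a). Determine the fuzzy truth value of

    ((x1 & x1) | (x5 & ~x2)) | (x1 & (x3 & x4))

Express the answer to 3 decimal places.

0.779

x1 & x1 = a·b on (0.7300, 0.7300) = 0.5329
~x2 = 1 − 0.3200 = 0.6800
x5 & ~x2 = a·b on (0.7400, 0.6800) = 0.5032
(x1 & x1) | (x5 & ~x2) = a + b − a·b on (0.5329, 0.5032) = 0.7679
x3 & x4 = a·b on (0.3600, 0.1800) = 0.0648
x1 & (x3 & x4) = a·b on (0.7300, 0.0648) = 0.0473
((x1 & x1) | (x5 & ~x2)) | (x1 & (x3 & x4)) = a + b − a·b on (0.7679, 0.0473) = 0.7789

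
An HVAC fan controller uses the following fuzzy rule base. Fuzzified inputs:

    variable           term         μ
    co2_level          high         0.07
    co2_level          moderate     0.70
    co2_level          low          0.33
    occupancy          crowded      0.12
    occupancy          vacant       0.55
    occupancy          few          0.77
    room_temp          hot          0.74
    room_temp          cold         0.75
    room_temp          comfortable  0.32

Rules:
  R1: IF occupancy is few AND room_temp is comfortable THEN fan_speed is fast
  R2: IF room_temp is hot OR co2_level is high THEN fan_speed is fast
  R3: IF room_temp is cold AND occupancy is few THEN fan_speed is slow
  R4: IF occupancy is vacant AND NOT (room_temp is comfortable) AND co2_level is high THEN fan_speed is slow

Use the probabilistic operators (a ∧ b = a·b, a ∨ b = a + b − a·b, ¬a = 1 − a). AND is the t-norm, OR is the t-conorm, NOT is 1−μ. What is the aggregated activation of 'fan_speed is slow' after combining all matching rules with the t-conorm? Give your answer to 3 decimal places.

0.589

R1: few=0.77, comfortable=0.32; AND[a·b] → w = 0.2464
R2: hot=0.74, high=0.07; OR[a + b − a·b] → w = 0.7582
R3: cold=0.75, few=0.77; AND[a·b] → w = 0.5775
R4: vacant=0.55, ¬comfortable=1−0.32=0.68, high=0.07; AND[a·b] → w = 0.0262
Rules with consequent 'slow': {R3, R4} → strengths 0.5775, 0.0262
Aggregate via t-conorm [a + b − a·b]: 0.5886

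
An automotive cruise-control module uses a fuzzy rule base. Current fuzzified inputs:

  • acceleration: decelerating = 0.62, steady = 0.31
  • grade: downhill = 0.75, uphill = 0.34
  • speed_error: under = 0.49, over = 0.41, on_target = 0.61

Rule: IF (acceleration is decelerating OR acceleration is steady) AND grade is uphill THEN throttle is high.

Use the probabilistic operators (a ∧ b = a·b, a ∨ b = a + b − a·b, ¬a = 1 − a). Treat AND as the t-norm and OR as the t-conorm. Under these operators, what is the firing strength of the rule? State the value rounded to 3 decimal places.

firing strength: (decelerating=0.62 OR steady=0.31) = 0.7378; AND[a·b] with uphill=0.34 → w = 0.2509

0.251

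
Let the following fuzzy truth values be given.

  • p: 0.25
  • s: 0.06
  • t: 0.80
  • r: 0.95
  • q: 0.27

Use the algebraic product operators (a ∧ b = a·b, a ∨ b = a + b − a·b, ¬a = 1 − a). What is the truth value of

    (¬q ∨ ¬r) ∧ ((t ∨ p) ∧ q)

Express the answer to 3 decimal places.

0.171

¬q = 1 − 0.2700 = 0.7300
¬r = 1 − 0.9500 = 0.0500
¬q ∨ ¬r = a + b − a·b on (0.7300, 0.0500) = 0.7435
t ∨ p = a + b − a·b on (0.8000, 0.2500) = 0.8500
(t ∨ p) ∧ q = a·b on (0.8500, 0.2700) = 0.2295
(¬q ∨ ¬r) ∧ ((t ∨ p) ∧ q) = a·b on (0.7435, 0.2295) = 0.1706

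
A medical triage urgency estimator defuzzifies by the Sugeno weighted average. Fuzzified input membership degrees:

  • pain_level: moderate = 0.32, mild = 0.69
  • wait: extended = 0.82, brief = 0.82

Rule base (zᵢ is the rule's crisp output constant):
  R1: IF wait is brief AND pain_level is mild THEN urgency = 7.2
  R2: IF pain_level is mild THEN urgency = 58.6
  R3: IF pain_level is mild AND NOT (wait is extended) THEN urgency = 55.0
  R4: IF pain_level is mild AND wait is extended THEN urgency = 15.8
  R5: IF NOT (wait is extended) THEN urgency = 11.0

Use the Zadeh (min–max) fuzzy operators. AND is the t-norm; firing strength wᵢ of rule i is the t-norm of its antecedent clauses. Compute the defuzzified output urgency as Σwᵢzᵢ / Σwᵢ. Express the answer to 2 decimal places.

28.06

R1 (z=7.2): brief=0.82, mild=0.69; AND[min(a, b)] → w = 0.69
R2 (z=58.6): mild=0.69 → w = 0.69
R3 (z=55.0): mild=0.69, ¬extended=1−0.82=0.18; AND[min(a, b)] → w = 0.18
R4 (z=15.8): mild=0.69, extended=0.82; AND[min(a, b)] → w = 0.69
R5 (z=11.0): ¬extended=1−0.82=0.18 → w = 0.18
Weighted average = (0.69·7.2 + 0.69·58.6 + 0.18·55.0 + 0.69·15.8 + 0.18·11.0) / (0.69 + 0.69 + 0.18 + 0.69 + 0.18)
  = 68.1840 / 2.4300 = 28.06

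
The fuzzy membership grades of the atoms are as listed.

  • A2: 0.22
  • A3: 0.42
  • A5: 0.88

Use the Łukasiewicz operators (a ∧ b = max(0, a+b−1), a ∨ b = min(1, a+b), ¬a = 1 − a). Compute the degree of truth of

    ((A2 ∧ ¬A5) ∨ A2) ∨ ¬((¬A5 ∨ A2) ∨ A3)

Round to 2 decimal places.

¬A5 = 1 − 0.88 = 0.12
A2 ∧ ¬A5 = max(0, a+b−1) on (0.22, 0.12) = 0.00
(A2 ∧ ¬A5) ∨ A2 = min(1, a+b) on (0.00, 0.22) = 0.22
¬A5 = 1 − 0.88 = 0.12
¬A5 ∨ A2 = min(1, a+b) on (0.12, 0.22) = 0.34
(¬A5 ∨ A2) ∨ A3 = min(1, a+b) on (0.34, 0.42) = 0.76
¬((¬A5 ∨ A2) ∨ A3) = 1 − 0.76 = 0.24
((A2 ∧ ¬A5) ∨ A2) ∨ ¬((¬A5 ∨ A2) ∨ A3) = min(1, a+b) on (0.22, 0.24) = 0.46

0.46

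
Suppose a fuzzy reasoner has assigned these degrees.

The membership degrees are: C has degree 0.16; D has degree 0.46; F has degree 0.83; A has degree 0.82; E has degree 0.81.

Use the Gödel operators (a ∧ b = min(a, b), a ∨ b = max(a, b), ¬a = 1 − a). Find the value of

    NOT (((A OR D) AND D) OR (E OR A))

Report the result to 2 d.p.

0.18

A OR D = max(a, b) on (0.82, 0.46) = 0.82
(A OR D) AND D = min(a, b) on (0.82, 0.46) = 0.46
E OR A = max(a, b) on (0.81, 0.82) = 0.82
((A OR D) AND D) OR (E OR A) = max(a, b) on (0.46, 0.82) = 0.82
NOT (((A OR D) AND D) OR (E OR A)) = 1 − 0.82 = 0.18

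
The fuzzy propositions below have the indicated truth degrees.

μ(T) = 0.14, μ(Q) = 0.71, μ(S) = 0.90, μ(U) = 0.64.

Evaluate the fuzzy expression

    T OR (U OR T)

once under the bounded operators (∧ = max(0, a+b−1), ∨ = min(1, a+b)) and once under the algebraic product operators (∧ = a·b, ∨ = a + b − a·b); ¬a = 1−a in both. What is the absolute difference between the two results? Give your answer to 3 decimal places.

0.186

Under bounded:
  U OR T = min(1, a+b) on (0.64, 0.14) = 0.78
  T OR (U OR T) = min(1, a+b) on (0.14, 0.78) = 0.92
  → value = 0.9200
Under algebraic product:
  U OR T = a + b − a·b on (0.6400, 0.1400) = 0.6904
  T OR (U OR T) = a + b − a·b on (0.1400, 0.6904) = 0.7337
  → value = 0.7337
|0.9200 − 0.7337| = 0.186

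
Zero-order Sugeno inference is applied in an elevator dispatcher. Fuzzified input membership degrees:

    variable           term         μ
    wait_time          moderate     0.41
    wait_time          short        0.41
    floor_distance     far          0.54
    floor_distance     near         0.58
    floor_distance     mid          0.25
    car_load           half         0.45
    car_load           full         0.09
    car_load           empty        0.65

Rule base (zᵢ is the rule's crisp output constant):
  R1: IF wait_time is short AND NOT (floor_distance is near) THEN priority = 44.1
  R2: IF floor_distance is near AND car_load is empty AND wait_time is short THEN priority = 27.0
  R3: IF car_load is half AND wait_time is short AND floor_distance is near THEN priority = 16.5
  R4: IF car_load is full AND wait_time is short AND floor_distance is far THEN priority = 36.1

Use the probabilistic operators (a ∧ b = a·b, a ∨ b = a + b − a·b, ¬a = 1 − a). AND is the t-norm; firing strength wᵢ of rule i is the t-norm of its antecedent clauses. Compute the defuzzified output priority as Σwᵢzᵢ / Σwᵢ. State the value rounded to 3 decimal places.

R1 (z=44.1): short=0.41, ¬near=1−0.58=0.42; AND[a·b] → w = 0.1722
R2 (z=27.0): near=0.58, empty=0.65, short=0.41; AND[a·b] → w = 0.1546
R3 (z=16.5): half=0.45, short=0.41, near=0.58; AND[a·b] → w = 0.1070
R4 (z=36.1): full=0.09, short=0.41, far=0.54; AND[a·b] → w = 0.0199
Weighted average = (0.1722·44.1 + 0.1546·27.0 + 0.1070·16.5 + 0.0199·36.1) / (0.1722 + 0.1546 + 0.1070 + 0.0199)
  = 14.2524 / 0.4537 = 31.413

31.413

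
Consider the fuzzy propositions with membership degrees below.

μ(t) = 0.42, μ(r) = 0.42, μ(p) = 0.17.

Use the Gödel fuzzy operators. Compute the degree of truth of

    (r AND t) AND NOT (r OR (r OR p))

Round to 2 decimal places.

r AND t = min(a, b) on (0.42, 0.42) = 0.42
r OR p = max(a, b) on (0.42, 0.17) = 0.42
r OR (r OR p) = max(a, b) on (0.42, 0.42) = 0.42
NOT (r OR (r OR p)) = 1 − 0.42 = 0.58
(r AND t) AND NOT (r OR (r OR p)) = min(a, b) on (0.42, 0.58) = 0.42

0.42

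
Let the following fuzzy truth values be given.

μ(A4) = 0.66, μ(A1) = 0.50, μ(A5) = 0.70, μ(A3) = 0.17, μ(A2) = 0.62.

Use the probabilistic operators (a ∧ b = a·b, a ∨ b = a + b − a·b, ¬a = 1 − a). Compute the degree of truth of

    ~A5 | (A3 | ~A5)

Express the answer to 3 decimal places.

0.593

~A5 = 1 − 0.7000 = 0.3000
~A5 = 1 − 0.7000 = 0.3000
A3 | ~A5 = a + b − a·b on (0.1700, 0.3000) = 0.4190
~A5 | (A3 | ~A5) = a + b − a·b on (0.3000, 0.4190) = 0.5933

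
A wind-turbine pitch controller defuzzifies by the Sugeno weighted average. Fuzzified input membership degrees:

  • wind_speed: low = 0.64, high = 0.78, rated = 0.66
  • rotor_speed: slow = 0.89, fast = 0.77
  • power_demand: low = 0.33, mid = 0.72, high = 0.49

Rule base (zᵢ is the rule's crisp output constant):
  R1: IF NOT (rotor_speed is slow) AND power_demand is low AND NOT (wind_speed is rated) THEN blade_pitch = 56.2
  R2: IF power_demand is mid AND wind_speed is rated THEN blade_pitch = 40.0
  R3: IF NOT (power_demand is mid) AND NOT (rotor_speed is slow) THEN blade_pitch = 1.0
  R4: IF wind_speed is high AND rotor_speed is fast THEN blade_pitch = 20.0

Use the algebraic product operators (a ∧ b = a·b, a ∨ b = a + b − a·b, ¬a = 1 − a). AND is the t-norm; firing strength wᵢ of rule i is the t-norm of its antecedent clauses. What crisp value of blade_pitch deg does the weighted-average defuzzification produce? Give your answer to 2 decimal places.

R1 (z=56.2): ¬slow=1−0.89=0.11, low=0.33, ¬rated=1−0.66=0.34; AND[a·b] → w = 0.0123
R2 (z=40.0): mid=0.72, rated=0.66; AND[a·b] → w = 0.4752
R3 (z=1.0): ¬mid=1−0.72=0.28, ¬slow=1−0.89=0.11; AND[a·b] → w = 0.0308
R4 (z=20.0): high=0.78, fast=0.77; AND[a·b] → w = 0.6006
Weighted average = (0.0123·56.2 + 0.4752·40.0 + 0.0308·1.0 + 0.6006·20.0) / (0.0123 + 0.4752 + 0.0308 + 0.6006)
  = 31.7444 / 1.1189 = 28.37

28.37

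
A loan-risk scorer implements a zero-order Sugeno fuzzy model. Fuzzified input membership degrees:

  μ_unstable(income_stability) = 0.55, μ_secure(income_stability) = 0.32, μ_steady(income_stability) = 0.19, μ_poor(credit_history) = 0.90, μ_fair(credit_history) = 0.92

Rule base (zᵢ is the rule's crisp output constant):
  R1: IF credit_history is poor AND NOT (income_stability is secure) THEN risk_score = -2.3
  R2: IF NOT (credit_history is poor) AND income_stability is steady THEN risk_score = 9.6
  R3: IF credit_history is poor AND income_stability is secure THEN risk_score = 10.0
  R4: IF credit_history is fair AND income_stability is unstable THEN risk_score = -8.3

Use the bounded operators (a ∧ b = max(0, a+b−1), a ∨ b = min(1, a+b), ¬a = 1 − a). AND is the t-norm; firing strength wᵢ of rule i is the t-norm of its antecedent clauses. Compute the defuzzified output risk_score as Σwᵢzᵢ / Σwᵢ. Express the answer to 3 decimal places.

R1 (z=-2.3): poor=0.90, ¬secure=1−0.32=0.68; AND[max(0, a+b−1)] → w = 0.58
R2 (z=9.6): ¬poor=1−0.90=0.10, steady=0.19; AND[max(0, a+b−1)] → w = 0.00
R3 (z=10.0): poor=0.90, secure=0.32; AND[max(0, a+b−1)] → w = 0.22
R4 (z=-8.3): fair=0.92, unstable=0.55; AND[max(0, a+b−1)] → w = 0.47
Weighted average = (0.58·-2.3 + 0.00·9.6 + 0.22·10.0 + 0.47·-8.3) / (0.58 + 0.00 + 0.22 + 0.47)
  = -3.0350 / 1.2700 = -2.390

-2.390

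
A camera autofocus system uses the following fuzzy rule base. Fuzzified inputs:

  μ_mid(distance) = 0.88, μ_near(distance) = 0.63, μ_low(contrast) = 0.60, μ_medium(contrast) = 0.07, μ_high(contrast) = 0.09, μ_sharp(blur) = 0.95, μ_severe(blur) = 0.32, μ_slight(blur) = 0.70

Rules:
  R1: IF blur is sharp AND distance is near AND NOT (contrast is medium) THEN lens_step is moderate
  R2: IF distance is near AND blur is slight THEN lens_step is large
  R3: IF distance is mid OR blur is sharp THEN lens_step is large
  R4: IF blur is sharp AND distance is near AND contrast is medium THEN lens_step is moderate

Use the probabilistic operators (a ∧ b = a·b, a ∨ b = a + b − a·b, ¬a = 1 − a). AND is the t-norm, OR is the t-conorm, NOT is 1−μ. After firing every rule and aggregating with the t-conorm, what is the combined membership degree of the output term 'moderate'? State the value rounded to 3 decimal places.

R1: sharp=0.95, near=0.63, ¬medium=1−0.07=0.93; AND[a·b] → w = 0.5566
R2: near=0.63, slight=0.70; AND[a·b] → w = 0.4410
R3: mid=0.88, sharp=0.95; OR[a + b − a·b] → w = 0.9940
R4: sharp=0.95, near=0.63, medium=0.07; AND[a·b] → w = 0.0419
Rules with consequent 'moderate': {R1, R4} → strengths 0.5566, 0.0419
Aggregate via t-conorm [a + b − a·b]: 0.5752

0.575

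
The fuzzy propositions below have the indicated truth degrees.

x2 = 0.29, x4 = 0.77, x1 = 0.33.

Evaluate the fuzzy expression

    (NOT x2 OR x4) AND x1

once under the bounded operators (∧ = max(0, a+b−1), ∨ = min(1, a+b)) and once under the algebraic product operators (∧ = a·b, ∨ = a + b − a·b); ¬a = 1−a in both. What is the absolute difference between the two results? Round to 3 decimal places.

Under bounded:
  NOT x2 = 1 − 0.29 = 0.71
  NOT x2 OR x4 = min(1, a+b) on (0.71, 0.77) = 1.00
  (NOT x2 OR x4) AND x1 = max(0, a+b−1) on (1.00, 0.33) = 0.33
  → value = 0.3300
Under algebraic product:
  NOT x2 = 1 − 0.2900 = 0.7100
  NOT x2 OR x4 = a + b − a·b on (0.7100, 0.7700) = 0.9333
  (NOT x2 OR x4) AND x1 = a·b on (0.9333, 0.3300) = 0.3080
  → value = 0.3080
|0.3300 − 0.3080| = 0.022

0.022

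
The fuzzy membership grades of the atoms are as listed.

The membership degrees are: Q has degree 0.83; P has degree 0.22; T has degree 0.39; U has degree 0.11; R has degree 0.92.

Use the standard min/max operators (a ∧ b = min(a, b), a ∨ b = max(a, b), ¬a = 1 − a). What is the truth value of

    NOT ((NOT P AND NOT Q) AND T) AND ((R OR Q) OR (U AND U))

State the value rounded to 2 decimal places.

NOT P = 1 − 0.22 = 0.78
NOT Q = 1 − 0.83 = 0.17
NOT P AND NOT Q = min(a, b) on (0.78, 0.17) = 0.17
(NOT P AND NOT Q) AND T = min(a, b) on (0.17, 0.39) = 0.17
NOT ((NOT P AND NOT Q) AND T) = 1 − 0.17 = 0.83
R OR Q = max(a, b) on (0.92, 0.83) = 0.92
U AND U = min(a, b) on (0.11, 0.11) = 0.11
(R OR Q) OR (U AND U) = max(a, b) on (0.92, 0.11) = 0.92
NOT ((NOT P AND NOT Q) AND T) AND ((R OR Q) OR (U AND U)) = min(a, b) on (0.83, 0.92) = 0.83

0.83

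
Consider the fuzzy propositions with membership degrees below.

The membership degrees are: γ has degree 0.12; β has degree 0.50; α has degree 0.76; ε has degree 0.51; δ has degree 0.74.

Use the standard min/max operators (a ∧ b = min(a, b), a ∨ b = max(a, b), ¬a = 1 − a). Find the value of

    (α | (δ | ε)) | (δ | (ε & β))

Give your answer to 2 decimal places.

0.76

δ | ε = max(a, b) on (0.74, 0.51) = 0.74
α | (δ | ε) = max(a, b) on (0.76, 0.74) = 0.76
ε & β = min(a, b) on (0.51, 0.50) = 0.50
δ | (ε & β) = max(a, b) on (0.74, 0.50) = 0.74
(α | (δ | ε)) | (δ | (ε & β)) = max(a, b) on (0.76, 0.74) = 0.76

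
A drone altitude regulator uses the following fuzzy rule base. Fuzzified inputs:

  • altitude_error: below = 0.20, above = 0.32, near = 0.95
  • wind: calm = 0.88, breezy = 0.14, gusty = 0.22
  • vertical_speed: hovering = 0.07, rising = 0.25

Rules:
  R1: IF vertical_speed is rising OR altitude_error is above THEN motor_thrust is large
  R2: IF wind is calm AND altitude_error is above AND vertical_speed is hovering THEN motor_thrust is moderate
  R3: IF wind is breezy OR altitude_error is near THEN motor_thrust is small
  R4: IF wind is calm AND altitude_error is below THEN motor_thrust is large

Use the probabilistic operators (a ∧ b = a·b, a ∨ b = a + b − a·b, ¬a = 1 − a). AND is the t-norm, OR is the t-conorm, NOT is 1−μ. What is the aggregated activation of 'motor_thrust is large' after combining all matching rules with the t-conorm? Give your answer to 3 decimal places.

R1: rising=0.25, above=0.32; OR[a + b − a·b] → w = 0.4900
R2: calm=0.88, above=0.32, hovering=0.07; AND[a·b] → w = 0.0197
R3: breezy=0.14, near=0.95; OR[a + b − a·b] → w = 0.9570
R4: calm=0.88, below=0.20; AND[a·b] → w = 0.1760
Rules with consequent 'large': {R1, R4} → strengths 0.4900, 0.1760
Aggregate via t-conorm [a + b − a·b]: 0.5798

0.580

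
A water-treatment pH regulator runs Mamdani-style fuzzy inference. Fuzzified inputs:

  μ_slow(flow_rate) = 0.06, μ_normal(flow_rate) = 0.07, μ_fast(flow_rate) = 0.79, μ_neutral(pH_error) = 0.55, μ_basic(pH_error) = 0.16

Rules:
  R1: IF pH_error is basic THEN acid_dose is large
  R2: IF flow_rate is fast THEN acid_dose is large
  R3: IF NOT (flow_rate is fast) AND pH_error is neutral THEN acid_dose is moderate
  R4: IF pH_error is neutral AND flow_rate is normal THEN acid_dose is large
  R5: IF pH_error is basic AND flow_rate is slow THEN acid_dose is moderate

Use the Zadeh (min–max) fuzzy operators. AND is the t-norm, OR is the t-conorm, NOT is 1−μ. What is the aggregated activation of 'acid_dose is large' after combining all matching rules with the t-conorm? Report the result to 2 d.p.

0.79

R1: basic=0.16 → w = 0.16
R2: fast=0.79 → w = 0.79
R3: ¬fast=1−0.79=0.21, neutral=0.55; AND[min(a, b)] → w = 0.21
R4: neutral=0.55, normal=0.07; AND[min(a, b)] → w = 0.07
R5: basic=0.16, slow=0.06; AND[min(a, b)] → w = 0.06
Rules with consequent 'large': {R1, R2, R4} → strengths 0.16, 0.79, 0.07
Aggregate via t-conorm [max(a, b)]: 0.79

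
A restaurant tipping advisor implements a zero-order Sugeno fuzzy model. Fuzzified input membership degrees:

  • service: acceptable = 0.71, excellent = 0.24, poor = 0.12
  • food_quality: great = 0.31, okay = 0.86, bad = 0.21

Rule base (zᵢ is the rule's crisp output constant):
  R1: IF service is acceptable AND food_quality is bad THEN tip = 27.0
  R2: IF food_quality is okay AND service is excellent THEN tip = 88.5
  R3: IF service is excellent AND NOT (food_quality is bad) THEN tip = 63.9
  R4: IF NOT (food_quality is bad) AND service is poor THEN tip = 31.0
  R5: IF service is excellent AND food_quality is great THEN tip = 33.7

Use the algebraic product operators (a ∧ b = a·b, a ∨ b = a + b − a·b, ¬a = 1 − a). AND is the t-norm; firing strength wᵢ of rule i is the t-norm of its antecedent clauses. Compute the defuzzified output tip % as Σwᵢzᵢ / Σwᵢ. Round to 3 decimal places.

55.794

R1 (z=27.0): acceptable=0.71, bad=0.21; AND[a·b] → w = 0.1491
R2 (z=88.5): okay=0.86, excellent=0.24; AND[a·b] → w = 0.2064
R3 (z=63.9): excellent=0.24, ¬bad=1−0.21=0.79; AND[a·b] → w = 0.1896
R4 (z=31.0): ¬bad=1−0.21=0.79, poor=0.12; AND[a·b] → w = 0.0948
R5 (z=33.7): excellent=0.24, great=0.31; AND[a·b] → w = 0.0744
Weighted average = (0.1491·27.0 + 0.2064·88.5 + 0.1896·63.9 + 0.0948·31.0 + 0.0744·33.7) / (0.1491 + 0.2064 + 0.1896 + 0.0948 + 0.0744)
  = 39.8536 / 0.7143 = 55.794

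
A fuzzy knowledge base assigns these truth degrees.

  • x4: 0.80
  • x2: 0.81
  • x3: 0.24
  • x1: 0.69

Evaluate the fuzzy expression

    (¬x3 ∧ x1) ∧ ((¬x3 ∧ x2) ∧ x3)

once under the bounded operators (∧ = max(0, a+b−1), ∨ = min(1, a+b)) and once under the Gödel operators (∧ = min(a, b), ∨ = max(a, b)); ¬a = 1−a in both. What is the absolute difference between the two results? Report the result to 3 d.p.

0.240

Under bounded:
  ¬x3 = 1 − 0.24 = 0.76
  ¬x3 ∧ x1 = max(0, a+b−1) on (0.76, 0.69) = 0.45
  ¬x3 = 1 − 0.24 = 0.76
  ¬x3 ∧ x2 = max(0, a+b−1) on (0.76, 0.81) = 0.57
  (¬x3 ∧ x2) ∧ x3 = max(0, a+b−1) on (0.57, 0.24) = 0.00
  (¬x3 ∧ x1) ∧ ((¬x3 ∧ x2) ∧ x3) = max(0, a+b−1) on (0.45, 0.00) = 0.00
  → value = 0.0000
Under Gödel:
  ¬x3 = 1 − 0.24 = 0.76
  ¬x3 ∧ x1 = min(a, b) on (0.76, 0.69) = 0.69
  ¬x3 = 1 − 0.24 = 0.76
  ¬x3 ∧ x2 = min(a, b) on (0.76, 0.81) = 0.76
  (¬x3 ∧ x2) ∧ x3 = min(a, b) on (0.76, 0.24) = 0.24
  (¬x3 ∧ x1) ∧ ((¬x3 ∧ x2) ∧ x3) = min(a, b) on (0.69, 0.24) = 0.24
  → value = 0.2400
|0.0000 − 0.2400| = 0.240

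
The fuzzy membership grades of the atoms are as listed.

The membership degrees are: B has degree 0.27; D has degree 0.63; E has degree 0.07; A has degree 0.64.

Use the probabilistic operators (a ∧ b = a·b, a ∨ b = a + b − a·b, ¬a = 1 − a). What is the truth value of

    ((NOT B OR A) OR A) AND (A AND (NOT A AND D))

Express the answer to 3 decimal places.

0.140

NOT B = 1 − 0.2700 = 0.7300
NOT B OR A = a + b − a·b on (0.7300, 0.6400) = 0.9028
(NOT B OR A) OR A = a + b − a·b on (0.9028, 0.6400) = 0.9650
NOT A = 1 − 0.6400 = 0.3600
NOT A AND D = a·b on (0.3600, 0.6300) = 0.2268
A AND (NOT A AND D) = a·b on (0.6400, 0.2268) = 0.1452
((NOT B OR A) OR A) AND (A AND (NOT A AND D)) = a·b on (0.9650, 0.1452) = 0.1401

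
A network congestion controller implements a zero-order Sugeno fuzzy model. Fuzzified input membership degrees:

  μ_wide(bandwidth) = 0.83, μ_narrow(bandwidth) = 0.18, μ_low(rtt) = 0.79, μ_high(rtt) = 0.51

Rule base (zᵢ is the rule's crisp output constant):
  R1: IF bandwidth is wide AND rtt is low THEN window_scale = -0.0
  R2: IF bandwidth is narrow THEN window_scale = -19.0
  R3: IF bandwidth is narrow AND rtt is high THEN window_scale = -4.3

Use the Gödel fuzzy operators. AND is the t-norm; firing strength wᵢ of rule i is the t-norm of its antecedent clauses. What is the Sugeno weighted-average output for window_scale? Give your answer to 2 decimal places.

-3.65

R1 (z=-0.0): wide=0.83, low=0.79; AND[min(a, b)] → w = 0.79
R2 (z=-19.0): narrow=0.18 → w = 0.18
R3 (z=-4.3): narrow=0.18, high=0.51; AND[min(a, b)] → w = 0.18
Weighted average = (0.79·-0.0 + 0.18·-19.0 + 0.18·-4.3) / (0.79 + 0.18 + 0.18)
  = -4.1940 / 1.1500 = -3.65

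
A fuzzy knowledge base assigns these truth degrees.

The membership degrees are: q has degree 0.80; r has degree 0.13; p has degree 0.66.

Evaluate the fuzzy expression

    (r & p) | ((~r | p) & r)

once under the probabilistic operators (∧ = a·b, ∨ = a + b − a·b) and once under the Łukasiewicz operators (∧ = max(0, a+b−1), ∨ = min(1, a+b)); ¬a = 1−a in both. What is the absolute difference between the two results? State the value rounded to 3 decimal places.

0.069

Under probabilistic:
  r & p = a·b on (0.1300, 0.6600) = 0.0858
  ~r = 1 − 0.1300 = 0.8700
  ~r | p = a + b − a·b on (0.8700, 0.6600) = 0.9558
  (~r | p) & r = a·b on (0.9558, 0.1300) = 0.1243
  (r & p) | ((~r | p) & r) = a + b − a·b on (0.0858, 0.1243) = 0.1994
  → value = 0.1994
Under Łukasiewicz:
  r & p = max(0, a+b−1) on (0.13, 0.66) = 0.00
  ~r = 1 − 0.13 = 0.87
  ~r | p = min(1, a+b) on (0.87, 0.66) = 1.00
  (~r | p) & r = max(0, a+b−1) on (1.00, 0.13) = 0.13
  (r & p) | ((~r | p) & r) = min(1, a+b) on (0.00, 0.13) = 0.13
  → value = 0.1300
|0.1994 − 0.1300| = 0.069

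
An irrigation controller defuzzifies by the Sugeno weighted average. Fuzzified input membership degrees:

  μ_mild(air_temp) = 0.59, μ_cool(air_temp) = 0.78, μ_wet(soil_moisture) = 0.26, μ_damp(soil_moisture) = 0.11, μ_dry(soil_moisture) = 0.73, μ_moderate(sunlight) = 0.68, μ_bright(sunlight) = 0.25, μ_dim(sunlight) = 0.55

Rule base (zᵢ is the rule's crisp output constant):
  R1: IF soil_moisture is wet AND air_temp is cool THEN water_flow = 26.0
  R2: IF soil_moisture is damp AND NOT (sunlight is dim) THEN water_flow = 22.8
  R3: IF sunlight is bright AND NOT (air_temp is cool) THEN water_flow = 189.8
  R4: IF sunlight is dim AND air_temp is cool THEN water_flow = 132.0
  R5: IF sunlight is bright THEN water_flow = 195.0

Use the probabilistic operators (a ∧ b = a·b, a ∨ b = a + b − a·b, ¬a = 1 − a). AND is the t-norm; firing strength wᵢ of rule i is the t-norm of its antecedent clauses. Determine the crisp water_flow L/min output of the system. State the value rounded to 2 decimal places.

123.92

R1 (z=26.0): wet=0.26, cool=0.78; AND[a·b] → w = 0.2028
R2 (z=22.8): damp=0.11, ¬dim=1−0.55=0.45; AND[a·b] → w = 0.0495
R3 (z=189.8): bright=0.25, ¬cool=1−0.78=0.22; AND[a·b] → w = 0.0550
R4 (z=132.0): dim=0.55, cool=0.78; AND[a·b] → w = 0.4290
R5 (z=195.0): bright=0.25 → w = 0.2500
Weighted average = (0.2028·26.0 + 0.0495·22.8 + 0.0550·189.8 + 0.4290·132.0 + 0.2500·195.0) / (0.2028 + 0.0495 + 0.0550 + 0.4290 + 0.2500)
  = 122.2184 / 0.9863 = 123.92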